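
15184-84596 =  - 69412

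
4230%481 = 382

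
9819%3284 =3251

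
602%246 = 110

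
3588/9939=1196/3313 = 0.36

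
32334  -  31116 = 1218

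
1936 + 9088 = 11024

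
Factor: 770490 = 2^1*3^2*5^1*7^1 * 1223^1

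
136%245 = 136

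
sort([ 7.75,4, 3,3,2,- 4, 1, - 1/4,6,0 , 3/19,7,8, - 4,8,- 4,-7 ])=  [ -7, - 4,  -  4, - 4, - 1/4 , 0, 3/19,1,2, 3, 3, 4, 6, 7,  7.75,8,8]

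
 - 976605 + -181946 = - 1158551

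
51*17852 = 910452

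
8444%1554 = 674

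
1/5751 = 1/5751 = 0.00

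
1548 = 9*172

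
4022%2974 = 1048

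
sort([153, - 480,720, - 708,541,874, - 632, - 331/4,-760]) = [ - 760 , - 708, - 632, - 480, - 331/4,153,541, 720,874]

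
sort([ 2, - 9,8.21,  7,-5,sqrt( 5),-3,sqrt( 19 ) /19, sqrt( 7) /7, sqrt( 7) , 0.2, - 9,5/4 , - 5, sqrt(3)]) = [ - 9, - 9, - 5, - 5, - 3,0.2 , sqrt(19) /19,  sqrt( 7 ) /7,5/4, sqrt( 3), 2 , sqrt (5 ),sqrt(7 ), 7, 8.21]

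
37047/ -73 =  - 508 + 37/73=-  507.49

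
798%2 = 0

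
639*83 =53037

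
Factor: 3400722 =2^1*3^2*13^1*14533^1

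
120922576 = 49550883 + 71371693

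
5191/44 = 117 + 43/44 =117.98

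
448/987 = 64/141  =  0.45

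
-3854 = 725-4579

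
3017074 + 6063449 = 9080523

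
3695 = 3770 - 75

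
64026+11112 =75138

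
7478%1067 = 9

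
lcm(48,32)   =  96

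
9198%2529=1611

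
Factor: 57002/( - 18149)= - 2^1*11^1*2591^1*18149^( - 1 ) 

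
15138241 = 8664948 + 6473293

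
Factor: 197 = 197^1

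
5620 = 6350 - 730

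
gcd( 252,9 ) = 9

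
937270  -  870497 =66773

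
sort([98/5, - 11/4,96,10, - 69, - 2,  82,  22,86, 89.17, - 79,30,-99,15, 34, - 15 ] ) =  [ -99,-79, - 69, - 15, - 11/4, - 2,10,15,98/5,22,30, 34, 82,86,89.17,  96 ]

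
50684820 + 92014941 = 142699761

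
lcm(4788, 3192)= 9576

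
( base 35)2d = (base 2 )1010011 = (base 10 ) 83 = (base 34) 2f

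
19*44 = 836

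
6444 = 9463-3019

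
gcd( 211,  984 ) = 1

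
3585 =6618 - 3033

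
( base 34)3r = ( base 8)201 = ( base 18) 73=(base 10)129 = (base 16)81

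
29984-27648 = 2336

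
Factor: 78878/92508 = 2^( - 1) * 3^( -1 ) * 13^(-1)*593^(  -  1)*39439^1 = 39439/46254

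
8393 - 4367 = 4026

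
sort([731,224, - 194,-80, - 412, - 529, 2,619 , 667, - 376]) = [ - 529 , - 412, - 376, - 194, - 80,  2,224, 619, 667,731] 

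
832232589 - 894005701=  - 61773112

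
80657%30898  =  18861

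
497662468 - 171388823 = 326273645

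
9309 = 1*9309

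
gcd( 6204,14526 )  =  6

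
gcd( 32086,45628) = 122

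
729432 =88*8289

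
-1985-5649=-7634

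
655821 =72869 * 9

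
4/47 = 4/47 = 0.09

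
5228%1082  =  900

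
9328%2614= 1486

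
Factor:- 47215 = - 5^1  *7^1 *19^1 * 71^1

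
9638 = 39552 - 29914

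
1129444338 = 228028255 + 901416083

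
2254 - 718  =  1536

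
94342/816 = 47171/408= 115.62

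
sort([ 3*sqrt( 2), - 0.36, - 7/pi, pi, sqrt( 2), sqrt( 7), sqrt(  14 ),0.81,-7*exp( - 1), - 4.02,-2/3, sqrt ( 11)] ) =[ - 4.02,  -  7*exp(-1 ),- 7/pi, - 2/3, - 0.36,0.81, sqrt (2), sqrt( 7), pi,sqrt( 11 ),sqrt(14), 3 * sqrt( 2 ) ] 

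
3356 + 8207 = 11563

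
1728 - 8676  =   - 6948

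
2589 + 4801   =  7390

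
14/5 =14/5  =  2.80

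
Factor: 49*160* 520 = 2^8*5^2*7^2 * 13^1=4076800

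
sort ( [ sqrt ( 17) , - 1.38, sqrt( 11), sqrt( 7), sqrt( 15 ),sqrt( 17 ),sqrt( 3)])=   [ - 1.38, sqrt( 3), sqrt(7), sqrt( 11 ), sqrt( 15), sqrt (17 ), sqrt ( 17)]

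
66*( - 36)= -2376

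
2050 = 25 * 82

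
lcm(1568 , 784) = 1568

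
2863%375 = 238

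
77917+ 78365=156282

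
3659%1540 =579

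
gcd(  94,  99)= 1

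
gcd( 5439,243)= 3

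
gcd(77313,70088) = 1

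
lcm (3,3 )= 3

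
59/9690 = 59/9690 = 0.01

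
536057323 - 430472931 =105584392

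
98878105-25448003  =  73430102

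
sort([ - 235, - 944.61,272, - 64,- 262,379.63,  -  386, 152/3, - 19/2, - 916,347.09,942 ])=[ - 944.61, - 916, - 386, - 262, - 235, - 64, - 19/2, 152/3, 272,347.09, 379.63,  942 ]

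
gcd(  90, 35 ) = 5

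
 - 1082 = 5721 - 6803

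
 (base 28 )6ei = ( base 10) 5114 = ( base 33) 4MW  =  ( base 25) 84E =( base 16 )13fa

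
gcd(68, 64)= 4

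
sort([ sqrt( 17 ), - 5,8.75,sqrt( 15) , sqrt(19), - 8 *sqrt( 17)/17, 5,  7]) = [ - 5, - 8 *sqrt( 17 ) /17,sqrt(15),sqrt( 17),sqrt( 19),5,7, 8.75]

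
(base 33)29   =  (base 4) 1023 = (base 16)4B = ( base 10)75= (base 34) 27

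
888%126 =6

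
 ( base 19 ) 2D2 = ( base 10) 971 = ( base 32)UB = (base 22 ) 203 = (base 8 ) 1713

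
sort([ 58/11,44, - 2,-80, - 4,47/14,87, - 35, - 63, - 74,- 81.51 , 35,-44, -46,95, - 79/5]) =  [ - 81.51 ,  -  80, - 74,- 63,- 46, -44,  -  35, - 79/5,  -  4,  -  2, 47/14, 58/11,35, 44, 87,95]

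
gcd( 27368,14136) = 8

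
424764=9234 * 46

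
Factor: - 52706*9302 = -490271212 =-2^2*19^2*73^1*4651^1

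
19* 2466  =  46854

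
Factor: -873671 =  - 873671^1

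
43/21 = 2 + 1/21 = 2.05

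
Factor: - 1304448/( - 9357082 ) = 2^6*3^1 *7^ ( - 1 )*19^ ( - 1) * 29^(-1 )*43^1*79^1*1213^(-1 )=652224/4678541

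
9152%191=175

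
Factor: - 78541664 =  - 2^5*593^1*4139^1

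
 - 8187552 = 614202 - 8801754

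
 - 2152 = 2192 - 4344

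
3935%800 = 735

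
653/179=3 + 116/179 = 3.65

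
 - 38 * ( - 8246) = 313348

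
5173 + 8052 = 13225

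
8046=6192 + 1854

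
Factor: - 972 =-2^2 * 3^5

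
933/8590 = 933/8590  =  0.11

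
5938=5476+462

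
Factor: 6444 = 2^2 * 3^2*179^1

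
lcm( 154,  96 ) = 7392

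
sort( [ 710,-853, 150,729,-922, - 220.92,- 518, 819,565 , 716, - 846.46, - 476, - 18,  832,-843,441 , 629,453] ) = [-922, - 853, - 846.46  ,-843,  -  518,-476,  -  220.92, - 18, 150, 441,  453, 565, 629,710,716,  729, 819,832] 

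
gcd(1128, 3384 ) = 1128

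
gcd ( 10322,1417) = 13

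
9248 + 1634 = 10882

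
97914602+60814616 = 158729218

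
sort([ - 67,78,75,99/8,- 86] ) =[  -  86 ,-67,  99/8,75,78 ]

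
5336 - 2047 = 3289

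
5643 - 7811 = - 2168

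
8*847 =6776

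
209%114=95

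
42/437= 42/437 = 0.10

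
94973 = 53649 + 41324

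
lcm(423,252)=11844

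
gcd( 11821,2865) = 1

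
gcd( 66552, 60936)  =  24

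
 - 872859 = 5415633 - 6288492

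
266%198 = 68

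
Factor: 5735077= 53^1*241^1*449^1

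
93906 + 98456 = 192362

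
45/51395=9/10279 = 0.00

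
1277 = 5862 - 4585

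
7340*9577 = 70295180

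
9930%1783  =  1015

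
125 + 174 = 299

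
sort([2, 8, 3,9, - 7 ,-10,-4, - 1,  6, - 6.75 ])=[ - 10 , - 7, - 6.75, - 4, - 1 , 2, 3, 6, 8,9]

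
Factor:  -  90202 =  - 2^1*7^1* 17^1*379^1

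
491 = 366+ 125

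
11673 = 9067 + 2606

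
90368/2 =45184 = 45184.00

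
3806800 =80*47585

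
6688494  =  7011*954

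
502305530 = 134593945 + 367711585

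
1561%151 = 51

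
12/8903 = 12/8903 = 0.00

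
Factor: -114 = -2^1*3^1*19^1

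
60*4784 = 287040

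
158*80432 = 12708256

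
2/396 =1/198 = 0.01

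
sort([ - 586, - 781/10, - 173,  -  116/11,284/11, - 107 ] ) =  [-586, - 173 ,- 107, - 781/10 , - 116/11,284/11]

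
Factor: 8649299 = 8649299^1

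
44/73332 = 11/18333 = 0.00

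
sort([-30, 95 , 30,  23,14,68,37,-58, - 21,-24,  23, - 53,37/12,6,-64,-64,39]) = [ - 64,- 64, - 58, - 53,-30 , - 24 , - 21,37/12,6 , 14,23,23, 30, 37,39 , 68,  95]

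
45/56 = 45/56  =  0.80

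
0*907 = 0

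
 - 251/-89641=251/89641= 0.00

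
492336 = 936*526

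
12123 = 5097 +7026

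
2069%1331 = 738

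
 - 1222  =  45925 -47147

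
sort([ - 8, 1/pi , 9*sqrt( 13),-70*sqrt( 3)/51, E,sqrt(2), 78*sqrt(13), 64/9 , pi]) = [ - 8, - 70 * sqrt ( 3 ) /51, 1/pi, sqrt(2),E, pi,64/9, 9*sqrt ( 13 ), 78*sqrt(13) ] 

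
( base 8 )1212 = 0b1010001010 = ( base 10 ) 650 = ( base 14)346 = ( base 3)220002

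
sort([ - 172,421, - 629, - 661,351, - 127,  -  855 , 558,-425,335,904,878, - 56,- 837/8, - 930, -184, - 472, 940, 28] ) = [ - 930 ,  -  855, - 661, - 629, -472, - 425, - 184, - 172,  -  127, - 837/8, - 56,28,335 , 351,421, 558,878,904, 940 ] 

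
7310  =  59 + 7251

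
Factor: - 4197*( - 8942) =2^1 *3^1 * 17^1*263^1*1399^1 = 37529574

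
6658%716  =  214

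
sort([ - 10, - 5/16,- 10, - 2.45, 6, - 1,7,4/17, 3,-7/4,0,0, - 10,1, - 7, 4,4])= [ - 10,- 10,  -  10,  -  7,  -  2.45, - 7/4,  -  1 , - 5/16, 0,0, 4/17,  1,3,4,4,6,7 ]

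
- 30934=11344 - 42278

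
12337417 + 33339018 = 45676435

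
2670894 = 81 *32974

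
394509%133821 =126867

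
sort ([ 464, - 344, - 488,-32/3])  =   [  -  488,  -  344 , - 32/3, 464 ]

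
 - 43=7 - 50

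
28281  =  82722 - 54441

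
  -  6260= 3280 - 9540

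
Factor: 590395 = 5^1*13^1*31^1*293^1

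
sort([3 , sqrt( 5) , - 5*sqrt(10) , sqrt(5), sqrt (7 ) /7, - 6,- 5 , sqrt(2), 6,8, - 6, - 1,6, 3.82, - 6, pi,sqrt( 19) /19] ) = [  -  5*sqrt ( 10), - 6, - 6,  -  6,-5, - 1,  sqrt( 19)/19, sqrt( 7) /7, sqrt(2 ),sqrt (5 ),  sqrt( 5),3, pi, 3.82 , 6 , 6, 8]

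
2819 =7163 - 4344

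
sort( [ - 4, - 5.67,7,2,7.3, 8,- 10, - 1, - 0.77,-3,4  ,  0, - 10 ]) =[ - 10, - 10,-5.67, - 4,- 3 , - 1, - 0.77, 0,2,4,7, 7.3, 8]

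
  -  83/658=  - 1+ 575/658 = -0.13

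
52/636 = 13/159 = 0.08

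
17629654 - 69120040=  - 51490386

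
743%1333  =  743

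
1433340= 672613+760727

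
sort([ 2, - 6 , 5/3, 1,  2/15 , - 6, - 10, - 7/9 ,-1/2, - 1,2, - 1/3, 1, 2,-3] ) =[ - 10 , - 6, - 6, - 3, - 1, - 7/9 ,-1/2, - 1/3,  2/15 , 1,1, 5/3,  2, 2,  2 ] 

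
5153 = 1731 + 3422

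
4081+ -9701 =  - 5620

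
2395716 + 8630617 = 11026333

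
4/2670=2/1335 = 0.00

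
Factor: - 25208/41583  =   - 2^3*3^(  -  1) *23^1 * 83^(-1 )*137^1 *167^( - 1 ) 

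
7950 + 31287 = 39237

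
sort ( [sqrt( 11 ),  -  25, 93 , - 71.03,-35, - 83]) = [ - 83, - 71.03, - 35 , - 25, sqrt( 11),93 ]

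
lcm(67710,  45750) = 1692750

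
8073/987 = 8 + 59/329 = 8.18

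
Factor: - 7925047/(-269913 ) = 3^ ( - 1 )*7^(-1) * 13^1*12853^( - 1)*609619^1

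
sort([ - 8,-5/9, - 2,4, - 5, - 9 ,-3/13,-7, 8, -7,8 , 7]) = [  -  9, - 8, - 7, - 7  , - 5 , - 2,  -  5/9,-3/13,  4,7, 8,8 ]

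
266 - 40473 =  - 40207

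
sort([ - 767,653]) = [ - 767,653]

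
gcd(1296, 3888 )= 1296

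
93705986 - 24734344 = 68971642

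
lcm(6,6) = 6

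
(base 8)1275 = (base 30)nb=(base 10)701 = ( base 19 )1hh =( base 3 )221222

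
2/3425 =2/3425 = 0.00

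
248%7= 3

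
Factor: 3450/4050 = 3^( - 3)*23^1 = 23/27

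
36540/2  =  18270 = 18270.00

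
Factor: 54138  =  2^1 * 3^1*7^1 * 1289^1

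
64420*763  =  49152460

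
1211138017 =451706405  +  759431612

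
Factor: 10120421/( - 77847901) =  - 193^( -1 ) * 251^( - 1)*1607^( - 1 )*10120421^1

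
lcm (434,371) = 23002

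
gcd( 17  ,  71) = 1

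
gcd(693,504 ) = 63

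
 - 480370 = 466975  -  947345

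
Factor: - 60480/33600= - 3^2*5^( - 1) = - 9/5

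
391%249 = 142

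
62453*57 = 3559821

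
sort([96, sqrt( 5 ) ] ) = [ sqrt(5 ), 96 ]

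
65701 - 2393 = 63308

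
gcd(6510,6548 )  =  2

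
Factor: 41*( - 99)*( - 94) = 2^1*3^2*11^1*41^1*47^1= 381546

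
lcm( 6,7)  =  42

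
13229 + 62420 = 75649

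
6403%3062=279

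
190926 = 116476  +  74450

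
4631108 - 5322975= - 691867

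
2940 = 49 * 60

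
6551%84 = 83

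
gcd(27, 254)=1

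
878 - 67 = 811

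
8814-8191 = 623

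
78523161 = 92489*849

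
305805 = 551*555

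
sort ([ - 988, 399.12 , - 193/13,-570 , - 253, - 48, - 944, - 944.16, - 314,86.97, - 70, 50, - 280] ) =[ - 988, - 944.16 , - 944,-570,- 314, - 280, - 253, - 70,  -  48, - 193/13 , 50, 86.97,399.12] 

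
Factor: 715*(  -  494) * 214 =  - 2^2 *5^1 * 11^1*13^2 * 19^1 * 107^1 = - 75586940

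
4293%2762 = 1531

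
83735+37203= 120938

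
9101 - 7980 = 1121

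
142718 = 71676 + 71042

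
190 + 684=874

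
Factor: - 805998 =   -  2^1*3^1*134333^1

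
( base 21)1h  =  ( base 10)38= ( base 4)212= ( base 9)42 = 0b100110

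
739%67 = 2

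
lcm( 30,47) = 1410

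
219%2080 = 219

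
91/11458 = 91/11458 = 0.01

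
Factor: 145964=2^2*7^1*13^1*401^1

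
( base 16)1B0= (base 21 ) kc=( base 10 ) 432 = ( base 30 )ec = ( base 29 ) eq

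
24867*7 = 174069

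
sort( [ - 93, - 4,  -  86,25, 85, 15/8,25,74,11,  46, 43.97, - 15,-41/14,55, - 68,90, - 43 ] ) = [  -  93, - 86, - 68,-43 , - 15,-4, - 41/14, 15/8, 11,25,25,43.97,46,55,74,85, 90]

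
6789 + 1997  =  8786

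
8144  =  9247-1103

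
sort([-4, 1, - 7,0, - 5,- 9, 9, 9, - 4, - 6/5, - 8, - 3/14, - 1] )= [ -9, - 8 , - 7, - 5 ,- 4,-4, -6/5, - 1, - 3/14 , 0, 1, 9, 9] 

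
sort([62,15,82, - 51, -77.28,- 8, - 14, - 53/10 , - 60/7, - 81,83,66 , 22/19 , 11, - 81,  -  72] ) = [ - 81 ,  -  81, -77.28, - 72, - 51, - 14, - 60/7, - 8, - 53/10,22/19, 11,15,62,66 , 82,83 ]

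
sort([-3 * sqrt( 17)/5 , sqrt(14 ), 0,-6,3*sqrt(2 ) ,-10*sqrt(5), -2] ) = [ - 10*sqrt(5),-6 , - 3*sqrt(17 )/5 , - 2, 0, sqrt(14), 3*sqrt(2) ] 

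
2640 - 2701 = -61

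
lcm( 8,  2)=8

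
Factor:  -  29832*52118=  - 2^4*3^1*11^2*23^1*103^1*113^1 = - 1554784176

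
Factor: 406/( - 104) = -2^(-2)* 7^1*13^( - 1)*29^1 = -203/52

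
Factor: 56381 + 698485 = 2^1*3^3*7^1*1997^1 = 754866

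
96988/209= 96988/209 = 464.06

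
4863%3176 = 1687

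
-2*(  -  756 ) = 1512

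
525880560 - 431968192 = 93912368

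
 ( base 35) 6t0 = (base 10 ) 8365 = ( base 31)8lq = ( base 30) 98p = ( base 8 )20255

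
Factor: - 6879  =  - 3^1 * 2293^1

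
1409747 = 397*3551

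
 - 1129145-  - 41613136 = 40483991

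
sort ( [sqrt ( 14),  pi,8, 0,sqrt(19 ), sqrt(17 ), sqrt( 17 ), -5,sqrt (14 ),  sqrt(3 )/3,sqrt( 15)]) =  [ - 5,0,sqrt( 3) /3 , pi,sqrt(14), sqrt( 14 ), sqrt (15),sqrt(17 ),sqrt ( 17),sqrt (19 ),8] 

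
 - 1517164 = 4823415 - 6340579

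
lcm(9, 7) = 63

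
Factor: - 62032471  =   - 103^1*602257^1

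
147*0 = 0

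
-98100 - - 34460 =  - 63640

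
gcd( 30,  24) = 6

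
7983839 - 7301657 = 682182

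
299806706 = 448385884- 148579178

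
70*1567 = 109690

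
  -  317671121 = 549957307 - 867628428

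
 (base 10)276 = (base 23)C0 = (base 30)96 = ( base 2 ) 100010100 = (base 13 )183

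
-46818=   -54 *867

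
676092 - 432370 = 243722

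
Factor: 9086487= 3^1 * 311^1*9739^1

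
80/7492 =20/1873= 0.01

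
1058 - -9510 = 10568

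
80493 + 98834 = 179327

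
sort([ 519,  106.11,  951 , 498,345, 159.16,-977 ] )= [-977, 106.11 , 159.16,345, 498,519,951 ]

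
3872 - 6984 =-3112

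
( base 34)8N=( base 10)295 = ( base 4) 10213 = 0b100100111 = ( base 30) 9P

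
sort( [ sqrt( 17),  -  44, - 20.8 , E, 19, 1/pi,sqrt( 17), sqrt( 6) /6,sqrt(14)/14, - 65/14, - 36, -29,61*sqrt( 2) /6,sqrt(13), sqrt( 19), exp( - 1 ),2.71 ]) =[-44,-36,-29, - 20.8,-65/14, sqrt(14)/14,1/pi,exp ( - 1 ), sqrt( 6 ) /6, 2.71,E,sqrt(13), sqrt(17 ), sqrt( 17) , sqrt (19), 61*sqrt(2)/6,19]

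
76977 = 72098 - -4879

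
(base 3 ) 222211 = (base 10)724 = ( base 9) 884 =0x2d4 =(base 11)5A9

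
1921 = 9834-7913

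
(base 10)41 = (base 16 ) 29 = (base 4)221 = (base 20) 21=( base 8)51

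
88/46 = 1 + 21/23= 1.91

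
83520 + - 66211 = 17309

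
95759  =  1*95759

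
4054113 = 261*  15533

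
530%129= 14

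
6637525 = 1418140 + 5219385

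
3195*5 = 15975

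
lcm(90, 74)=3330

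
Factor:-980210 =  - 2^1*5^1*7^1*11^1 *19^1*67^1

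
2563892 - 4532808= - 1968916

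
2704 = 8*338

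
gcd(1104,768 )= 48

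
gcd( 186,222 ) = 6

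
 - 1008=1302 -2310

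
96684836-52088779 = 44596057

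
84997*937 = 79642189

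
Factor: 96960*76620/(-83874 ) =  - 2^7*3^1*5^2*7^(-1)*101^1*1277^1*1997^(-1) = -  1238179200/13979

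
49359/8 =49359/8 = 6169.88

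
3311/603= 3311/603 = 5.49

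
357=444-87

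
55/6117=55/6117 =0.01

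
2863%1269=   325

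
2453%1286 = 1167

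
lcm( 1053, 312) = 8424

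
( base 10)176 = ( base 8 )260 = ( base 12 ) 128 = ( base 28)68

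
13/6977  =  13/6977 = 0.00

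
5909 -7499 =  -1590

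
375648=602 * 624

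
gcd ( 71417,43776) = 1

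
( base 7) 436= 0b11011111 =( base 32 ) 6v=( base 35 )6D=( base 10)223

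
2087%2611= 2087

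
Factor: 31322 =2^1*15661^1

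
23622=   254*93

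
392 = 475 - 83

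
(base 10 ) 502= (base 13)2c8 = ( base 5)4002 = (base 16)1f6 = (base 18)19G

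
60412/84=15103/21 = 719.19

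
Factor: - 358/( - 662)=179/331 =179^1*331^(  -  1)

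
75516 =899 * 84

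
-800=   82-882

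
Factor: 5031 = 3^2*13^1 * 43^1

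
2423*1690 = 4094870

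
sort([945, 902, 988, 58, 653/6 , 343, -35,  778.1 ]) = [ - 35, 58, 653/6,  343,778.1, 902, 945,988 ]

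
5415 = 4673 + 742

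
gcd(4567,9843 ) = 1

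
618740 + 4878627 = 5497367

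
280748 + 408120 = 688868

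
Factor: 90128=2^4*43^1*131^1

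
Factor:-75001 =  - 179^1 * 419^1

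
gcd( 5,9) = 1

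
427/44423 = 427/44423 = 0.01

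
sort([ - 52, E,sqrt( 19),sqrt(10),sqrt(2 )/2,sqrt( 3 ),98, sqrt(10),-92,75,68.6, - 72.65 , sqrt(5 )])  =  [-92, -72.65 , - 52,sqrt( 2 ) /2 , sqrt(3 ),sqrt( 5 ),  E,sqrt(10 ), sqrt(10 ),sqrt(19), 68.6,75,98]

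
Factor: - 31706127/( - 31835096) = 2^ ( - 3)*3^3* 37^( - 1)*131^( - 1) * 821^( - 1)*1174301^1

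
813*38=30894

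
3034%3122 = 3034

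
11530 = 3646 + 7884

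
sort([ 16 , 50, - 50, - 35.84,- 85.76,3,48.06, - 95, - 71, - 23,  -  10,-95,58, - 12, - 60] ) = [ - 95, - 95, - 85.76, - 71, - 60, - 50,  -  35.84 ,-23, - 12, - 10,3,16,48.06, 50,58]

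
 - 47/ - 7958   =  47/7958 = 0.01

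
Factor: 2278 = 2^1*17^1 * 67^1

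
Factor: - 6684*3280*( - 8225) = 180320952000 = 2^6 * 3^1* 5^3*7^1*41^1 * 47^1*557^1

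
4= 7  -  3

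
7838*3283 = 25732154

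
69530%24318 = 20894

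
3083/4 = 770 + 3/4 = 770.75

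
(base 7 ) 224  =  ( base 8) 164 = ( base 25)4G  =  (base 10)116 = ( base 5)431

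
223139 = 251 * 889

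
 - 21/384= - 7/128 = - 0.05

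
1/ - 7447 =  - 1 + 7446/7447 = - 0.00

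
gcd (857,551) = 1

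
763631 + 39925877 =40689508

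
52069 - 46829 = 5240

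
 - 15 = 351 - 366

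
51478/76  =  25739/38 = 677.34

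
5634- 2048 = 3586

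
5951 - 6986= - 1035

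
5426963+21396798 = 26823761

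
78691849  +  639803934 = 718495783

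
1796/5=359 + 1/5 = 359.20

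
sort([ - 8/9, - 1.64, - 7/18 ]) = [ -1.64, -8/9, - 7/18]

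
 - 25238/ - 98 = 12619/49  =  257.53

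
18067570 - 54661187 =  - 36593617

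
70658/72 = 35329/36 = 981.36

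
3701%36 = 29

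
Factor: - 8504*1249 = - 10621496= - 2^3*1063^1*1249^1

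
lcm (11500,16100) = 80500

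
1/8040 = 1/8040 = 0.00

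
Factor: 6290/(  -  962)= - 5^1*13^( - 1 )*17^1  =  - 85/13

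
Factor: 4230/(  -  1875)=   -  282/125 = - 2^1*3^1*5^( - 3 )*47^1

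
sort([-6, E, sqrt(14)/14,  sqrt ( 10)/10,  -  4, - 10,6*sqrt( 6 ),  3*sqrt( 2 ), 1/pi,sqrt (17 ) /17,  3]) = [ - 10,-6, - 4, sqrt( 17)/17,sqrt( 14)/14 , sqrt( 10 ) /10,  1/pi, E, 3 , 3 *sqrt( 2), 6 *sqrt(6 ) ]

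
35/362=35/362 =0.10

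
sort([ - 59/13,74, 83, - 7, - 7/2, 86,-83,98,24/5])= [ - 83,-7, - 59/13,-7/2,24/5,74, 83,86,  98]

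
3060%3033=27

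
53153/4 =53153/4 = 13288.25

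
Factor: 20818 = 2^1 * 7^1*1487^1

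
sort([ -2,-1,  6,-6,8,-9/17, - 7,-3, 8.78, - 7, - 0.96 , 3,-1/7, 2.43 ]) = [ - 7, -7, - 6, - 3, - 2,-1, - 0.96, - 9/17 ,  -  1/7, 2.43,  3,6, 8, 8.78]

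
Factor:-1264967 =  - 11^1*114997^1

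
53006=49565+3441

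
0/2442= 0 = 0.00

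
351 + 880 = 1231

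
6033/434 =13 + 391/434 = 13.90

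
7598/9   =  7598/9=844.22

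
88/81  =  88/81 = 1.09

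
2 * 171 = 342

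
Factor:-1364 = - 2^2*11^1 * 31^1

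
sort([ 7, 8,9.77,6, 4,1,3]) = [1,  3 , 4,6, 7, 8,9.77 ] 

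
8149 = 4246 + 3903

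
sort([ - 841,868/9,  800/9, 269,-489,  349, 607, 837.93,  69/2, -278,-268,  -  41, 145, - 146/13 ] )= [ - 841, - 489, - 278,-268, - 41,-146/13, 69/2,  800/9, 868/9,145,  269, 349, 607, 837.93 ] 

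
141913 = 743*191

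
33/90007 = 33/90007  =  0.00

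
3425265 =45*76117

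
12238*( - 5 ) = -61190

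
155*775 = 120125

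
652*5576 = 3635552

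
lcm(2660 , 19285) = 77140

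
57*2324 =132468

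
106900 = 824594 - 717694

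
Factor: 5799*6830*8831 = 349770918270 = 2^1*3^1*5^1*683^1*1933^1 * 8831^1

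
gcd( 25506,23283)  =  117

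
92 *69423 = 6386916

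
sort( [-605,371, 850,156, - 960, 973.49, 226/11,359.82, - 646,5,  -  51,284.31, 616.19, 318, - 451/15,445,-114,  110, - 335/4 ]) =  [ - 960, - 646, - 605, - 114, - 335/4 , - 51 , - 451/15,5, 226/11, 110,  156,284.31,318, 359.82, 371,445,616.19, 850,973.49]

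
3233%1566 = 101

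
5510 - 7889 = - 2379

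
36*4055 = 145980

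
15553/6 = 15553/6=   2592.17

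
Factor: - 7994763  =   - 3^2*7^1*19^1*6679^1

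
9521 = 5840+3681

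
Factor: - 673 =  - 673^1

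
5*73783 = 368915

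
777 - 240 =537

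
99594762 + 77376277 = 176971039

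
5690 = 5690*1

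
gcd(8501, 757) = 1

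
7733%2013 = 1694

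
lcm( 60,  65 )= 780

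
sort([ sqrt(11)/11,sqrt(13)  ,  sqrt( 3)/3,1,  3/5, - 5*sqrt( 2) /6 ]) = [-5*sqrt( 2)/6, sqrt(11)/11,sqrt( 3 )/3,3/5, 1, sqrt (13)]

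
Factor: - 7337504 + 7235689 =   -  101815 = -5^1 * 7^1 * 2909^1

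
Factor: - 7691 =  - 7691^1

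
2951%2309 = 642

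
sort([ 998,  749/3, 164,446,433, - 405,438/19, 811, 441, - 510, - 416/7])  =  [-510,- 405, - 416/7,438/19,164,749/3, 433,441,  446, 811, 998 ] 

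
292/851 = 292/851 = 0.34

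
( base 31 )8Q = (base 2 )100010010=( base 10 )274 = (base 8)422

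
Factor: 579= 3^1 * 193^1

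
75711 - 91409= -15698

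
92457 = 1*92457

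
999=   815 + 184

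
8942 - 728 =8214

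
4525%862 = 215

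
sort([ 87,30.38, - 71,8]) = [ - 71,8,30.38,87]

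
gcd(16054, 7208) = 2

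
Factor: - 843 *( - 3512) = 2^3*3^1 * 281^1*439^1 = 2960616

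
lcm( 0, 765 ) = 0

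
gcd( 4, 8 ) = 4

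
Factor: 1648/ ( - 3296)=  - 1/2 =-2^ ( - 1 )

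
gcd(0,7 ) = 7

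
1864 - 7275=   -  5411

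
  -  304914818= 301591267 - 606506085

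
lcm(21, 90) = 630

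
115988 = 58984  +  57004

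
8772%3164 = 2444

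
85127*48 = 4086096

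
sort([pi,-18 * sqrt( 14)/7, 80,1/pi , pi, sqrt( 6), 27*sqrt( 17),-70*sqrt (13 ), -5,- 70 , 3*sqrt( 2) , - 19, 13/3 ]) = [ -70*sqrt( 13),- 70,-19 ,-18*sqrt(14)/7, - 5, 1/pi,sqrt( 6), pi, pi, 3 *sqrt(2),13/3, 80,  27*sqrt( 17)] 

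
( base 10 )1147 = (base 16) 47B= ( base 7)3226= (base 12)7b7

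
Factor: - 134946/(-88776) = 833/548 = 2^(-2)*7^2*17^1*137^ (  -  1)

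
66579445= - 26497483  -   - 93076928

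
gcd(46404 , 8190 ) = 18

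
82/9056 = 41/4528 = 0.01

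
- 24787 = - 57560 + 32773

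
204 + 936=1140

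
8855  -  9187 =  - 332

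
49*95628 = 4685772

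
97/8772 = 97/8772 = 0.01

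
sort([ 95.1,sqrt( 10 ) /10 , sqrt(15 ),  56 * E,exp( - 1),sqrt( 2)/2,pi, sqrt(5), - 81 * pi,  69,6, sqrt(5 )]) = [ - 81*pi, sqrt(10)/10,exp (-1 ), sqrt(2)/2,sqrt( 5 ), sqrt(5),  pi,sqrt( 15),6,69,95.1 , 56*E ] 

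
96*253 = 24288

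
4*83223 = 332892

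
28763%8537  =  3152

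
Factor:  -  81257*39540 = -2^2*3^1*5^1*11^1 * 83^1* 89^1*659^1=- 3212901780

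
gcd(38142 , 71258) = 2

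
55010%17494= 2528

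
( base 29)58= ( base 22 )6l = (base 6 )413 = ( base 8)231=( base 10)153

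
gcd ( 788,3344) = 4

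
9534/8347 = 1+1187/8347 = 1.14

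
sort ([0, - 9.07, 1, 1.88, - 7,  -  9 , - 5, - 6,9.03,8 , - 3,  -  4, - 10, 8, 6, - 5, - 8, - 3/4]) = [ - 10, - 9.07, -9,-8, - 7, - 6,  -  5, - 5, - 4,  -  3, - 3/4, 0, 1,1.88,6,8, 8,9.03 ]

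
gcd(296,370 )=74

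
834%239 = 117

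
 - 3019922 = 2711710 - 5731632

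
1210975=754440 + 456535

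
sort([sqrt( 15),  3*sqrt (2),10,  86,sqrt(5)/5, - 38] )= [  -  38, sqrt( 5 ) /5,sqrt ( 15) , 3*sqrt (2 ),  10,86] 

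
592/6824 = 74/853 = 0.09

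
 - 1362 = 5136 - 6498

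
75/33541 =75/33541 = 0.00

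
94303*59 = 5563877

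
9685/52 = 745/4 = 186.25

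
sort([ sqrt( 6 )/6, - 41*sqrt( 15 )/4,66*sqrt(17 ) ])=[-41*sqrt( 15)/4,sqrt( 6) /6,66*sqrt(17 ) ]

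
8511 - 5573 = 2938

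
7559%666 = 233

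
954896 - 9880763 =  - 8925867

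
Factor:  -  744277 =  - 17^1*43781^1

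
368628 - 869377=- 500749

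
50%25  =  0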